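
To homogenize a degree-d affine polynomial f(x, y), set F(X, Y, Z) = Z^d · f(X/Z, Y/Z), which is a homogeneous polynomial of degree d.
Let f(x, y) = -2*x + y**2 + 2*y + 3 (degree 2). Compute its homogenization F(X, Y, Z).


F(X, Y, Z) = -2*X*Z + Y**2 + 2*Y*Z + 3*Z**2

deg(f) = 2.
Substitute x = X/Z, y = Y/Z into f, then multiply by Z^2.
  monomial -2·x^1·y^0 ↦ -2·X^1·Y^0·Z^1.
  monomial 1·x^0·y^2 ↦ 1·X^0·Y^2·Z^0.
  monomial 2·x^0·y^1 ↦ 2·X^0·Y^1·Z^1.
  monomial 3·x^0·y^0 ↦ 3·X^0·Y^0·Z^2.
Collecting: F(X, Y, Z) = -2*X*Z + Y**2 + 2*Y*Z + 3*Z**2.


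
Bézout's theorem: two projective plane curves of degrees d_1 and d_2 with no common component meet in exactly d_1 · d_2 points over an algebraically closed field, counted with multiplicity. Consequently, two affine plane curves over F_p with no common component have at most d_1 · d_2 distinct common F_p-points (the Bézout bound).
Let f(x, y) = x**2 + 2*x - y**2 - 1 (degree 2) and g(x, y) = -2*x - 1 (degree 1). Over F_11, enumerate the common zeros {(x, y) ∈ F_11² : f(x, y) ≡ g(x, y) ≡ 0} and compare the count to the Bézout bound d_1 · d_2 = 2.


Common zeros: {(5, 1), (5, 10)}; count = 2; Bézout bound = 2.

deg(f) = 2, deg(g) = 1, so Bézout bound = 2.
Scan x ∈ F_11. For each x, list the y ∈ F_11 with f(x, y) ≡ 0 and those with g(x, y) ≡ 0 (mod 11); the common zeros in that column are the intersection.
  x = 0: f ≡ 0 at y ∈ ∅; g ≡ 0 at y ∈ ∅; common: ∅.
  x = 1: f ≡ 0 at y ∈ ∅; g ≡ 0 at y ∈ ∅; common: ∅.
  x = 2: f ≡ 0 at y ∈ ∅; g ≡ 0 at y ∈ ∅; common: ∅.
  x = 3: f ≡ 0 at y ∈ {5, 6}; g ≡ 0 at y ∈ ∅; common: ∅.
  x = 4: f ≡ 0 at y ∈ {1, 10}; g ≡ 0 at y ∈ ∅; common: ∅.
  x = 5: f ≡ 0 at y ∈ {1, 10}; g ≡ 0 at y ∈ {0, 1, 2, 3, 4, 5, 6, 7, 8, 9, 10}; common: {1, 10}.
  x = 6: f ≡ 0 at y ∈ {5, 6}; g ≡ 0 at y ∈ ∅; common: ∅.
  x = 7: f ≡ 0 at y ∈ ∅; g ≡ 0 at y ∈ ∅; common: ∅.
  x = 8: f ≡ 0 at y ∈ ∅; g ≡ 0 at y ∈ ∅; common: ∅.
  x = 9: f ≡ 0 at y ∈ ∅; g ≡ 0 at y ∈ ∅; common: ∅.
  x = 10: f ≡ 0 at y ∈ {3, 8}; g ≡ 0 at y ∈ ∅; common: ∅.
Collecting: common zeros = {(5, 1), (5, 10)}, so the count is 2.
Comparison with the Bézout bound: 2 ≤ 2 = deg(f)·deg(g), as expected for curves with no common component (the bound is attained).


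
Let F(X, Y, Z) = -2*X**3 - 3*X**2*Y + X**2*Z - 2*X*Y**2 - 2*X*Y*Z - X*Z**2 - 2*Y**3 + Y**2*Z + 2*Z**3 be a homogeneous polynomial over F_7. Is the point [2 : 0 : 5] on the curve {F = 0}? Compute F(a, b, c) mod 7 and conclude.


F(2,0,5) ≡ 1 (mod 7); P is NOT on the curve.

Evaluate F(2, 0, 5) term-by-term (mod 7).
  -2*X**3 ↦ -2·8·1·1 = -16
  -3*X**2*Y ↦ -3·4·0·1 = 0
  X**2*Z ↦ 1·4·1·5 = 20
  -2*X*Y**2 ↦ -2·2·0·1 = 0
  -2*X*Y*Z ↦ -2·2·0·5 = 0
  -X*Z**2 ↦ -1·2·1·25 = -50
  -2*Y**3 ↦ -2·1·0·1 = 0
  Y**2*Z ↦ 1·1·0·5 = 0
  2*Z**3 ↦ 2·1·1·125 = 250
Sum: F(2, 0, 5) = (-16) + (0) + (20) + (0) + (0) + (-50) + (0) + (0) + (250) = 204.
Reducing mod 7: 204 ≡ 1 (mod 7).
Since F(a, b, c) ≡ 1 ≠ 0 (mod 7), P does NOT lie on the curve.


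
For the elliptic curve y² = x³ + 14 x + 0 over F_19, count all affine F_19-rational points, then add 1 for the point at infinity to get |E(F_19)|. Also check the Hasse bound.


Affine points = {(0, 0), (2, 6), (2, 13), (4, 5), (4, 14), (5, 9), (5, 10), (7, 2), (7, 17), (8, 4), (8, 15), (9, 0), (10, 0), (13, 2), (13, 17), (16, 8), (16, 11), (18, 2), (18, 17)}; affine count = 19; |E(F_19)| = 20.

Discriminant check: Δ ∝ 4a³ + 27b² = 4·14³ + 27·0² = 4·2744 + 27·0 ≡ 13 (mod 19). Nonzero ⇒ E is nonsingular.
For each x ∈ F_19, compute rhs = x³ + 14·x + 0 mod 19, then count y ∈ F_19 with y² ≡ rhs.
  x = 0: rhs = 0, matching y values: 0 (1 points).
  x = 1: rhs = 15, matching y values: none (0 points).
  x = 2: rhs = 17, matching y values: 6, 13 (2 points).
  x = 3: rhs = 12, matching y values: none (0 points).
  x = 4: rhs = 6, matching y values: 5, 14 (2 points).
  x = 5: rhs = 5, matching y values: 9, 10 (2 points).
  x = 6: rhs = 15, matching y values: none (0 points).
  x = 7: rhs = 4, matching y values: 2, 17 (2 points).
  x = 8: rhs = 16, matching y values: 4, 15 (2 points).
  x = 9: rhs = 0, matching y values: 0 (1 points).
  x = 10: rhs = 0, matching y values: 0 (1 points).
  x = 11: rhs = 3, matching y values: none (0 points).
  x = 12: rhs = 15, matching y values: none (0 points).
  x = 13: rhs = 4, matching y values: 2, 17 (2 points).
  x = 14: rhs = 14, matching y values: none (0 points).
  x = 15: rhs = 13, matching y values: none (0 points).
  x = 16: rhs = 7, matching y values: 8, 11 (2 points).
  x = 17: rhs = 2, matching y values: none (0 points).
  x = 18: rhs = 4, matching y values: 2, 17 (2 points).
Total affine count: 19.
Full point count |E(F_19)| = 19 + 1 = 20.
Hasse bound: |20 − (19+1)| = |0| = 0 ≤ 2√19 ≈ 8.7178 ✓.


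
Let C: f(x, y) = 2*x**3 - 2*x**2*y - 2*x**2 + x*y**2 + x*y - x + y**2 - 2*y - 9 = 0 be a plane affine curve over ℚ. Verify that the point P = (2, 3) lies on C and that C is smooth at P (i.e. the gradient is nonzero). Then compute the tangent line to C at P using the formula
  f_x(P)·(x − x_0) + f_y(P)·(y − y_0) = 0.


Tangent line at P: 3*x + 10*y - 36 = 0.

Step 1: f(2, 3) = 0, so P lies on C.
Step 2: partial derivatives
  f_x(x, y) = 6*x**2 - 4*x*y - 4*x + y**2 + y - 1, f_y(x, y) = -2*x**2 + 2*x*y + x + 2*y - 2.
  f_x(P) = 3, f_y(P) = 10 (gradient nonzero, so P is smooth).
Step 3: tangent line at P: 3·(x − 2) + 10·(y − 3) = 0.
Expanding: 3*x + 10*y - 36 = 0.


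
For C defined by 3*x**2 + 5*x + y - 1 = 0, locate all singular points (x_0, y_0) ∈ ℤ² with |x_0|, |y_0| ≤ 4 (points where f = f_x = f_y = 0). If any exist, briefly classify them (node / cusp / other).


No singular points in the scanned grid; C is smooth there.

Compute partial derivatives:
  f_x = 6*x + 5.
  f_y = 1.
f_y = 1 is a nonzero constant, so f_y never vanishes: no point (x, y) can satisfy f = f_x = f_y = 0. In particular no (x, y) ∈ {−4, ..., 4}² is singular; the curve is smooth.


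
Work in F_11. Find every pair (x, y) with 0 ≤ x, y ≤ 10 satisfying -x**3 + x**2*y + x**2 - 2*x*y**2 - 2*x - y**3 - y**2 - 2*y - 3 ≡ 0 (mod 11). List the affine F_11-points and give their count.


Affine F_11-points: {(1, 4), (2, 0), (2, 3), (4, 1), (6, 2), (10, 1)}; count = 6.

For each of the 121 pairs (x, y) ∈ F_11², evaluate f(x, y) mod 11. Record the zeros.
  x = 0: [0↦8, 1↦4, 2↦3, 3↦10, 4↦8, 5↦2, 6↦8, 7↦9, 8↦10, 9↦5, 10↦10]  zeros at y ∈ ∅
  x = 1: [0↦6, 1↦1, 2↦6, 3↦4, 4↦0, 5↦10, 6↦6, 7↦4, 8↦9, 9↦4, 10↦5]  zeros at y ∈ {4}
  x = 2: [0↦0, 1↦7, 2↦9, 3↦0, 4↦7, 5↦2, 6↦1, 7↦9, 8↦9, 9↦6, 10↦5]  zeros at y ∈ {0, 3}
  x = 3: [0↦6, 1↦5, 2↦6, 3↦3, 4↦1, 5↦5, 6↦9, 7↦7, 8↦4, 9↦5, 10↦4]  zeros at y ∈ ∅
  x = 4: [0↦7, 1↦0, 2↦2, 3↦7, 4↦9, 5↦2, 6↦2, 7↦3, 8↦10, 9↦6, 10↦7]  zeros at y ∈ {1}
  x = 5: [0↦8, 1↦8, 2↦2, 3↦6, 4↦3, 5↦9, 6↦7, 7↦2, 8↦10, 9↦3, 10↦8]  zeros at y ∈ ∅
  x = 6: [0↦3, 1↦1, 2↦0, 3↦5, 4↦10, 5↦9, 6↦7, 7↦9, 8↦9, 9↦1, 10↦1]  zeros at y ∈ {2}
  x = 7: [0↦8, 1↦6, 2↦1, 3↦9, 4↦2, 5↦7, 6↦7, 7↦7, 8↦1, 9↦5, 10↦2]  zeros at y ∈ ∅
  x = 8: [0↦6, 1↦6, 2↦10, 3↦1, 4↦6, 5↦8, 6↦1, 7↦1, 8↦2, 9↦9, 10↦5]  zeros at y ∈ ∅
  x = 9: [0↦2, 1↦6, 2↦10, 3↦8, 4↦5, 5↦6, 6↦5, 7↦7, 8↦6, 9↦7, 10↦4]  zeros at y ∈ ∅
  x = 10: [0↦1, 1↦0, 2↦6, 3↦2, 4↦4, 5↦6, 6↦2, 7↦8, 8↦7, 9↦4, 10↦4]  zeros at y ∈ {1}
Collecting zeros: affine points = {(1, 4), (2, 0), (2, 3), (4, 1), (6, 2), (10, 1)}.
Total count |C(F_11)_aff| = 6.


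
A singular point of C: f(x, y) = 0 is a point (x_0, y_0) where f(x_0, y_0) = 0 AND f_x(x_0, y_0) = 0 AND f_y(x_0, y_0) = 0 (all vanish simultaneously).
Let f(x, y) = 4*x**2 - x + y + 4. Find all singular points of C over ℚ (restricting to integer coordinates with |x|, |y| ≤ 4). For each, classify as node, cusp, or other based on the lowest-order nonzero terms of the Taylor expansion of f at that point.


No singular points in the scanned grid; C is smooth there.

Compute partial derivatives:
  f_x = 8*x - 1.
  f_y = 1.
f_y = 1 is a nonzero constant, so f_y never vanishes: no point (x, y) can satisfy f = f_x = f_y = 0. In particular no (x, y) ∈ {−4, ..., 4}² is singular; the curve is smooth.


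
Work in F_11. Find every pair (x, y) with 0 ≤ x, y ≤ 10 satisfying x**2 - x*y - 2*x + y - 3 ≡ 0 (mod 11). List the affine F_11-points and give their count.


Affine F_11-points: {(0, 3), (2, 8), (3, 0), (4, 9), (5, 3), (6, 2), (7, 9), (8, 8), (9, 2), (10, 0)}; count = 10.

For each of the 121 pairs (x, y) ∈ F_11², evaluate f(x, y) mod 11. Record the zeros.
  x = 0: [0↦8, 1↦9, 2↦10, 3↦0, 4↦1, 5↦2, 6↦3, 7↦4, 8↦5, 9↦6, 10↦7]  zeros at y ∈ {3}
  x = 1: [0↦7, 1↦7, 2↦7, 3↦7, 4↦7, 5↦7, 6↦7, 7↦7, 8↦7, 9↦7, 10↦7]  zeros at y ∈ ∅
  x = 2: [0↦8, 1↦7, 2↦6, 3↦5, 4↦4, 5↦3, 6↦2, 7↦1, 8↦0, 9↦10, 10↦9]  zeros at y ∈ {8}
  x = 3: [0↦0, 1↦9, 2↦7, 3↦5, 4↦3, 5↦1, 6↦10, 7↦8, 8↦6, 9↦4, 10↦2]  zeros at y ∈ {0}
  x = 4: [0↦5, 1↦2, 2↦10, 3↦7, 4↦4, 5↦1, 6↦9, 7↦6, 8↦3, 9↦0, 10↦8]  zeros at y ∈ {9}
  x = 5: [0↦1, 1↦8, 2↦4, 3↦0, 4↦7, 5↦3, 6↦10, 7↦6, 8↦2, 9↦9, 10↦5]  zeros at y ∈ {3}
  x = 6: [0↦10, 1↦5, 2↦0, 3↦6, 4↦1, 5↦7, 6↦2, 7↦8, 8↦3, 9↦9, 10↦4]  zeros at y ∈ {2}
  x = 7: [0↦10, 1↦4, 2↦9, 3↦3, 4↦8, 5↦2, 6↦7, 7↦1, 8↦6, 9↦0, 10↦5]  zeros at y ∈ {9}
  x = 8: [0↦1, 1↦5, 2↦9, 3↦2, 4↦6, 5↦10, 6↦3, 7↦7, 8↦0, 9↦4, 10↦8]  zeros at y ∈ {8}
  x = 9: [0↦5, 1↦8, 2↦0, 3↦3, 4↦6, 5↦9, 6↦1, 7↦4, 8↦7, 9↦10, 10↦2]  zeros at y ∈ {2}
  x = 10: [0↦0, 1↦2, 2↦4, 3↦6, 4↦8, 5↦10, 6↦1, 7↦3, 8↦5, 9↦7, 10↦9]  zeros at y ∈ {0}
Collecting zeros: affine points = {(0, 3), (2, 8), (3, 0), (4, 9), (5, 3), (6, 2), (7, 9), (8, 8), (9, 2), (10, 0)}.
Total count |C(F_11)_aff| = 10.


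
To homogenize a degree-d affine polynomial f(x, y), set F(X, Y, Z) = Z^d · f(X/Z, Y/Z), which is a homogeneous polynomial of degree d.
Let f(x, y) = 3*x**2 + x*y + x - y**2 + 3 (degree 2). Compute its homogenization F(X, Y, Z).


F(X, Y, Z) = 3*X**2 + X*Y + X*Z - Y**2 + 3*Z**2

deg(f) = 2.
Substitute x = X/Z, y = Y/Z into f, then multiply by Z^2.
  monomial 3·x^2·y^0 ↦ 3·X^2·Y^0·Z^0.
  monomial 1·x^1·y^1 ↦ 1·X^1·Y^1·Z^0.
  monomial 1·x^1·y^0 ↦ 1·X^1·Y^0·Z^1.
  monomial -1·x^0·y^2 ↦ -1·X^0·Y^2·Z^0.
  monomial 3·x^0·y^0 ↦ 3·X^0·Y^0·Z^2.
Collecting: F(X, Y, Z) = 3*X**2 + X*Y + X*Z - Y**2 + 3*Z**2.


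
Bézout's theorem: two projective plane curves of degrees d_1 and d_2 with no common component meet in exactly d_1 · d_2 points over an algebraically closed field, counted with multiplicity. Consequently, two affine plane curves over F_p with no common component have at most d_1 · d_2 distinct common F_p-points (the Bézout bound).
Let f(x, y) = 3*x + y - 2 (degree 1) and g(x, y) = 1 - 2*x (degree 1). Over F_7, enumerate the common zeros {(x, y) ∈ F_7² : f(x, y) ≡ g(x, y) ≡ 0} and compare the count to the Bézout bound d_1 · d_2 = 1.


Common zeros: {(4, 4)}; count = 1; Bézout bound = 1.

deg(f) = 1, deg(g) = 1, so Bézout bound = 1.
Scan x ∈ F_7. For each x, list the y ∈ F_7 with f(x, y) ≡ 0 and those with g(x, y) ≡ 0 (mod 7); the common zeros in that column are the intersection.
  x = 0: f ≡ 0 at y ∈ {2}; g ≡ 0 at y ∈ ∅; common: ∅.
  x = 1: f ≡ 0 at y ∈ {6}; g ≡ 0 at y ∈ ∅; common: ∅.
  x = 2: f ≡ 0 at y ∈ {3}; g ≡ 0 at y ∈ ∅; common: ∅.
  x = 3: f ≡ 0 at y ∈ {0}; g ≡ 0 at y ∈ ∅; common: ∅.
  x = 4: f ≡ 0 at y ∈ {4}; g ≡ 0 at y ∈ {0, 1, 2, 3, 4, 5, 6}; common: {4}.
  x = 5: f ≡ 0 at y ∈ {1}; g ≡ 0 at y ∈ ∅; common: ∅.
  x = 6: f ≡ 0 at y ∈ {5}; g ≡ 0 at y ∈ ∅; common: ∅.
Collecting: common zeros = {(4, 4)}, so the count is 1.
Comparison with the Bézout bound: 1 ≤ 1 = deg(f)·deg(g), as expected for curves with no common component (the bound is attained).


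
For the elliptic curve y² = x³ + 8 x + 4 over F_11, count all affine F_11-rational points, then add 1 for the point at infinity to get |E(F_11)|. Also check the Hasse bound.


Affine points = {(0, 2), (0, 9), (3, 0), (4, 1), (4, 10), (5, 2), (5, 9), (6, 2), (6, 9)}; affine count = 9; |E(F_11)| = 10.

Discriminant check: Δ ∝ 4a³ + 27b² = 4·8³ + 27·4² = 4·512 + 27·16 ≡ 5 (mod 11). Nonzero ⇒ E is nonsingular.
For each x ∈ F_11, compute rhs = x³ + 8·x + 4 mod 11, then count y ∈ F_11 with y² ≡ rhs.
  x = 0: rhs = 4, matching y values: 2, 9 (2 points).
  x = 1: rhs = 2, matching y values: none (0 points).
  x = 2: rhs = 6, matching y values: none (0 points).
  x = 3: rhs = 0, matching y values: 0 (1 points).
  x = 4: rhs = 1, matching y values: 1, 10 (2 points).
  x = 5: rhs = 4, matching y values: 2, 9 (2 points).
  x = 6: rhs = 4, matching y values: 2, 9 (2 points).
  x = 7: rhs = 7, matching y values: none (0 points).
  x = 8: rhs = 8, matching y values: none (0 points).
  x = 9: rhs = 2, matching y values: none (0 points).
  x = 10: rhs = 6, matching y values: none (0 points).
Total affine count: 9.
Full point count |E(F_11)| = 9 + 1 = 10.
Hasse bound: |10 − (11+1)| = |-2| = 2 ≤ 2√11 ≈ 6.6332 ✓.


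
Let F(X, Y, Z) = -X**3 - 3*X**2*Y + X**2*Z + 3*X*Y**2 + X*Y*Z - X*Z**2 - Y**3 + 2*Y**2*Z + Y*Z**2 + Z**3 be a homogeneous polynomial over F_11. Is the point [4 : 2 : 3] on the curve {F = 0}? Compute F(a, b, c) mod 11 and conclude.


F(4,2,3) ≡ 7 (mod 11); P is NOT on the curve.

Evaluate F(4, 2, 3) term-by-term (mod 11).
  -X**3 ↦ -1·64·1·1 = -64
  -3*X**2*Y ↦ -3·16·2·1 = -96
  X**2*Z ↦ 1·16·1·3 = 48
  3*X*Y**2 ↦ 3·4·4·1 = 48
  X*Y*Z ↦ 1·4·2·3 = 24
  -X*Z**2 ↦ -1·4·1·9 = -36
  -Y**3 ↦ -1·1·8·1 = -8
  2*Y**2*Z ↦ 2·1·4·3 = 24
  Y*Z**2 ↦ 1·1·2·9 = 18
  Z**3 ↦ 1·1·1·27 = 27
Sum: F(4, 2, 3) = (-64) + (-96) + (48) + (48) + (24) + (-36) + (-8) + (24) + (18) + (27) = -15.
Reducing mod 11: -15 ≡ 7 (mod 11).
Since F(a, b, c) ≡ 7 ≠ 0 (mod 11), P does NOT lie on the curve.


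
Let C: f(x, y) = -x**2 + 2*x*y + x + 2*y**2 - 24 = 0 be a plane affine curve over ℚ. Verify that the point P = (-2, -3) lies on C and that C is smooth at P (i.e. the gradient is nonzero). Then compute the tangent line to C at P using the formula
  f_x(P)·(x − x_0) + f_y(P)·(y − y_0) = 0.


Tangent line at P: -x - 16*y - 50 = 0.

Step 1: f(-2, -3) = 0, so P lies on C.
Step 2: partial derivatives
  f_x(x, y) = -2*x + 2*y + 1, f_y(x, y) = 2*x + 4*y.
  f_x(P) = -1, f_y(P) = -16 (gradient nonzero, so P is smooth).
Step 3: tangent line at P: -1·(x − -2) + -16·(y − -3) = 0.
Expanding: -x - 16*y - 50 = 0.


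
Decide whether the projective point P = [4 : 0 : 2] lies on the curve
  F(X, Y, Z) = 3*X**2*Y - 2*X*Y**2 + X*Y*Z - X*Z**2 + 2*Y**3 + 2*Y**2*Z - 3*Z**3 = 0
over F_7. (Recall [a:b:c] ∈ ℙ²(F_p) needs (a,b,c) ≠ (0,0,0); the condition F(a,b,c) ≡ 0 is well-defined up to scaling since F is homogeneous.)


F(4,0,2) ≡ 2 (mod 7); P is NOT on the curve.

Evaluate F(4, 0, 2) term-by-term (mod 7).
  3*X**2*Y ↦ 3·16·0·1 = 0
  -2*X*Y**2 ↦ -2·4·0·1 = 0
  X*Y*Z ↦ 1·4·0·2 = 0
  -X*Z**2 ↦ -1·4·1·4 = -16
  2*Y**3 ↦ 2·1·0·1 = 0
  2*Y**2*Z ↦ 2·1·0·2 = 0
  -3*Z**3 ↦ -3·1·1·8 = -24
Sum: F(4, 0, 2) = (0) + (0) + (0) + (-16) + (0) + (0) + (-24) = -40.
Reducing mod 7: -40 ≡ 2 (mod 7).
Since F(a, b, c) ≡ 2 ≠ 0 (mod 7), P does NOT lie on the curve.


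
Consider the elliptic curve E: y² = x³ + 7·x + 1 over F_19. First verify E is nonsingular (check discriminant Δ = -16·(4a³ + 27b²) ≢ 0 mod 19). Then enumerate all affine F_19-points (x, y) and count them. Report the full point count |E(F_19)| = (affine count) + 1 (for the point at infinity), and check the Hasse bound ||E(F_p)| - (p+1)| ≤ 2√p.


Affine points = {(0, 1), (0, 18), (1, 3), (1, 16), (2, 2), (2, 17), (3, 7), (3, 12), (4, 6), (4, 13), (5, 3), (5, 16), (10, 8), (10, 11), (13, 3), (13, 16), (15, 2), (15, 17), (17, 6), (17, 13)}; affine count = 20; |E(F_19)| = 21.

Discriminant check: Δ ∝ 4a³ + 27b² = 4·7³ + 27·1² = 4·343 + 27·1 ≡ 12 (mod 19). Nonzero ⇒ E is nonsingular.
For each x ∈ F_19, compute rhs = x³ + 7·x + 1 mod 19, then count y ∈ F_19 with y² ≡ rhs.
  x = 0: rhs = 1, matching y values: 1, 18 (2 points).
  x = 1: rhs = 9, matching y values: 3, 16 (2 points).
  x = 2: rhs = 4, matching y values: 2, 17 (2 points).
  x = 3: rhs = 11, matching y values: 7, 12 (2 points).
  x = 4: rhs = 17, matching y values: 6, 13 (2 points).
  x = 5: rhs = 9, matching y values: 3, 16 (2 points).
  x = 6: rhs = 12, matching y values: none (0 points).
  x = 7: rhs = 13, matching y values: none (0 points).
  x = 8: rhs = 18, matching y values: none (0 points).
  x = 9: rhs = 14, matching y values: none (0 points).
  x = 10: rhs = 7, matching y values: 8, 11 (2 points).
  x = 11: rhs = 3, matching y values: none (0 points).
  x = 12: rhs = 8, matching y values: none (0 points).
  x = 13: rhs = 9, matching y values: 3, 16 (2 points).
  x = 14: rhs = 12, matching y values: none (0 points).
  x = 15: rhs = 4, matching y values: 2, 17 (2 points).
  x = 16: rhs = 10, matching y values: none (0 points).
  x = 17: rhs = 17, matching y values: 6, 13 (2 points).
  x = 18: rhs = 12, matching y values: none (0 points).
Total affine count: 20.
Full point count |E(F_19)| = 20 + 1 = 21.
Hasse bound: |21 − (19+1)| = |1| = 1 ≤ 2√19 ≈ 8.7178 ✓.


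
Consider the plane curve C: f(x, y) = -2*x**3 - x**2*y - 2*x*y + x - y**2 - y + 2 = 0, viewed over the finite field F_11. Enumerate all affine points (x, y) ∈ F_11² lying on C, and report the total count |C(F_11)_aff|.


Affine F_11-points: {(0, 1), (0, 9), (1, 2), (1, 5), (2, 1), (3, 1), (3, 5), (4, 2), (4, 6), (5, 2), (5, 6), (6, 8), (6, 9), (10, 5), (10, 6)}; count = 15.

For each of the 121 pairs (x, y) ∈ F_11², evaluate f(x, y) mod 11. Record the zeros.
  x = 0: [0↦2, 1↦0, 2↦7, 3↦1, 4↦4, 5↦5, 6↦4, 7↦1, 8↦7, 9↦0, 10↦2]  zeros at y ∈ {1, 9}
  x = 1: [0↦1, 1↦7, 2↦0, 3↦2, 4↦2, 5↦0, 6↦7, 7↦1, 8↦4, 9↦5, 10↦4]  zeros at y ∈ {2, 5}
  x = 2: [0↦10, 1↦0, 2↦10, 3↦7, 4↦2, 5↦6, 6↦8, 7↦8, 8↦6, 9↦2, 10↦7]  zeros at y ∈ {1}
  x = 3: [0↦6, 1↦0, 2↦3, 3↦4, 4↦3, 5↦0, 6↦6, 7↦10, 8↦1, 9↦1, 10↦10]  zeros at y ∈ {1, 5}
  x = 4: [0↦10, 1↦6, 2↦0, 3↦3, 4↦4, 5↦3, 6↦0, 7↦6, 8↦10, 9↦1, 10↦1]  zeros at y ∈ {2, 6}
  x = 5: [0↦10, 1↦6, 2↦0, 3↦3, 4↦4, 5↦3, 6↦0, 7↦6, 8↦10, 9↦1, 10↦1]  zeros at y ∈ {2, 6}
  x = 6: [0↦5, 1↦10, 2↦2, 3↦3, 4↦2, 5↦10, 6↦5, 7↦9, 8↦0, 9↦0, 10↦9]  zeros at y ∈ {8, 9}
  x = 7: [0↦5, 1↦6, 2↦5, 3↦2, 4↦8, 5↦1, 6↦3, 7↦3, 8↦1, 9↦8, 10↦2]  zeros at y ∈ ∅
  x = 8: [0↦9, 1↦4, 2↦8, 3↦10, 4↦10, 5↦8, 6↦4, 7↦9, 8↦1, 9↦2, 10↦1]  zeros at y ∈ ∅
  x = 9: [0↦5, 1↦3, 2↦10, 3↦4, 4↦7, 5↦8, 6↦7, 7↦4, 8↦10, 9↦3, 10↦5]  zeros at y ∈ ∅
  x = 10: [0↦3, 1↦2, 2↦10, 3↦5, 4↦9, 5↦0, 6↦0, 7↦9, 8↦5, 9↦10, 10↦2]  zeros at y ∈ {5, 6}
Collecting zeros: affine points = {(0, 1), (0, 9), (1, 2), (1, 5), (2, 1), (3, 1), (3, 5), (4, 2), (4, 6), (5, 2), (5, 6), (6, 8), (6, 9), (10, 5), (10, 6)}.
Total count |C(F_11)_aff| = 15.


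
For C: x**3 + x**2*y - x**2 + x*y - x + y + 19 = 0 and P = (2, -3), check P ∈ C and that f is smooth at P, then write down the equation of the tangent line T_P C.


Tangent line at P: -8*x + 7*y + 37 = 0.

Step 1: f(2, -3) = 0, so P lies on C.
Step 2: partial derivatives
  f_x(x, y) = 3*x**2 + 2*x*y - 2*x + y - 1, f_y(x, y) = x**2 + x + 1.
  f_x(P) = -8, f_y(P) = 7 (gradient nonzero, so P is smooth).
Step 3: tangent line at P: -8·(x − 2) + 7·(y − -3) = 0.
Expanding: -8*x + 7*y + 37 = 0.


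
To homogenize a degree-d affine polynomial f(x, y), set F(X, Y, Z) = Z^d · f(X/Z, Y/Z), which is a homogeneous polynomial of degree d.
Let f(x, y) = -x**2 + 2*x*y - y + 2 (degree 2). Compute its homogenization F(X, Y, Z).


F(X, Y, Z) = -X**2 + 2*X*Y - Y*Z + 2*Z**2

deg(f) = 2.
Substitute x = X/Z, y = Y/Z into f, then multiply by Z^2.
  monomial -1·x^2·y^0 ↦ -1·X^2·Y^0·Z^0.
  monomial 2·x^1·y^1 ↦ 2·X^1·Y^1·Z^0.
  monomial -1·x^0·y^1 ↦ -1·X^0·Y^1·Z^1.
  monomial 2·x^0·y^0 ↦ 2·X^0·Y^0·Z^2.
Collecting: F(X, Y, Z) = -X**2 + 2*X*Y - Y*Z + 2*Z**2.


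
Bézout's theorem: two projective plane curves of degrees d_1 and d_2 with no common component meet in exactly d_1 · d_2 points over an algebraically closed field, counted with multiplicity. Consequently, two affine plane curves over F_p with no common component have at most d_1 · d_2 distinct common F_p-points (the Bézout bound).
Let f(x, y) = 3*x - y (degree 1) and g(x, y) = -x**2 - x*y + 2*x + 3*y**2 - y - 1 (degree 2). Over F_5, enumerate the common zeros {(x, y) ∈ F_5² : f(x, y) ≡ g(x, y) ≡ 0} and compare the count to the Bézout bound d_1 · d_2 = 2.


Common zeros: ∅; count = 0; Bézout bound = 2.

deg(f) = 1, deg(g) = 2, so Bézout bound = 2.
Scan x ∈ F_5. For each x, list the y ∈ F_5 with f(x, y) ≡ 0 and those with g(x, y) ≡ 0 (mod 5); the common zeros in that column are the intersection.
  x = 0: f ≡ 0 at y ∈ {0}; g ≡ 0 at y ∈ ∅; common: ∅.
  x = 1: f ≡ 0 at y ∈ {3}; g ≡ 0 at y ∈ {0, 4}; common: ∅.
  x = 2: f ≡ 0 at y ∈ {1}; g ≡ 0 at y ∈ {2, 4}; common: ∅.
  x = 3: f ≡ 0 at y ∈ {4}; g ≡ 0 at y ∈ {1, 2}; common: ∅.
  x = 4: f ≡ 0 at y ∈ {2}; g ≡ 0 at y ∈ ∅; common: ∅.
Collecting: common zeros = ∅, so the count is 0.
Comparison with the Bézout bound: 0 ≤ 2 = deg(f)·deg(g), as expected for curves with no common component (the affine F_5-count falls short of the bound because intersections may lie at infinity, over extension fields, or carry multiplicity).


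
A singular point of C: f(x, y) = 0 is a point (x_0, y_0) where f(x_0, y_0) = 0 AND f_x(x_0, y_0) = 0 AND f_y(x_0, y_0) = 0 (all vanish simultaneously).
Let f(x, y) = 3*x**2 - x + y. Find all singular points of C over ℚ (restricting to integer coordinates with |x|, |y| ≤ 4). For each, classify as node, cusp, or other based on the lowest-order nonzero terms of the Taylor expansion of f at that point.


No singular points in the scanned grid; C is smooth there.

Compute partial derivatives:
  f_x = 6*x - 1.
  f_y = 1.
f_y = 1 is a nonzero constant, so f_y never vanishes: no point (x, y) can satisfy f = f_x = f_y = 0. In particular no (x, y) ∈ {−4, ..., 4}² is singular; the curve is smooth.


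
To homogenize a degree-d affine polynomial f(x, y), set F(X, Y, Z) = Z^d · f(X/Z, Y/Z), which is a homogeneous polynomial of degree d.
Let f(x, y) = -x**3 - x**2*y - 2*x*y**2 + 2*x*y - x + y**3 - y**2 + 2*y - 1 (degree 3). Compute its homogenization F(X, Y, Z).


F(X, Y, Z) = -X**3 - X**2*Y - 2*X*Y**2 + 2*X*Y*Z - X*Z**2 + Y**3 - Y**2*Z + 2*Y*Z**2 - Z**3

deg(f) = 3.
Substitute x = X/Z, y = Y/Z into f, then multiply by Z^3.
  monomial -1·x^3·y^0 ↦ -1·X^3·Y^0·Z^0.
  monomial -1·x^2·y^1 ↦ -1·X^2·Y^1·Z^0.
  monomial -2·x^1·y^2 ↦ -2·X^1·Y^2·Z^0.
  monomial 2·x^1·y^1 ↦ 2·X^1·Y^1·Z^1.
  monomial -1·x^1·y^0 ↦ -1·X^1·Y^0·Z^2.
  monomial 1·x^0·y^3 ↦ 1·X^0·Y^3·Z^0.
  monomial -1·x^0·y^2 ↦ -1·X^0·Y^2·Z^1.
  monomial 2·x^0·y^1 ↦ 2·X^0·Y^1·Z^2.
  monomial -1·x^0·y^0 ↦ -1·X^0·Y^0·Z^3.
Collecting: F(X, Y, Z) = -X**3 - X**2*Y - 2*X*Y**2 + 2*X*Y*Z - X*Z**2 + Y**3 - Y**2*Z + 2*Y*Z**2 - Z**3.


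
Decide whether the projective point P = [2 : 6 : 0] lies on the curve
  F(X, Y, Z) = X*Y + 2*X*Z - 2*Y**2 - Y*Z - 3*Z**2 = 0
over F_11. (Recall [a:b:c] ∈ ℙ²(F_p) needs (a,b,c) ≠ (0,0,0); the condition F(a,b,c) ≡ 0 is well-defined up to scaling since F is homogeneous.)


F(2,6,0) ≡ 6 (mod 11); P is NOT on the curve.

Evaluate F(2, 6, 0) term-by-term (mod 11).
  X*Y ↦ 1·2·6·1 = 12
  2*X*Z ↦ 2·2·1·0 = 0
  -2*Y**2 ↦ -2·1·36·1 = -72
  -Y*Z ↦ -1·1·6·0 = 0
  -3*Z**2 ↦ -3·1·1·0 = 0
Sum: F(2, 6, 0) = (12) + (0) + (-72) + (0) + (0) = -60.
Reducing mod 11: -60 ≡ 6 (mod 11).
Since F(a, b, c) ≡ 6 ≠ 0 (mod 11), P does NOT lie on the curve.


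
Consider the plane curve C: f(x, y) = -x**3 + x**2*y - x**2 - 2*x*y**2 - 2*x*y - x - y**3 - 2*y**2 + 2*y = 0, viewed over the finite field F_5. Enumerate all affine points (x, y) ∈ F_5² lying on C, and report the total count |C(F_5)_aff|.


Affine F_5-points: {(0, 0), (1, 2), (4, 1)}; count = 3.

For each of the 25 pairs (x, y) ∈ F_5², evaluate f(x, y) mod 5. Record the zeros.
  x = 0: [0↦0, 1↦4, 2↦3, 3↦1, 4↦2]  zeros at y ∈ {0}
  x = 1: [0↦2, 1↦3, 2↦0, 3↦2, 4↦3]  zeros at y ∈ {2}
  x = 2: [0↦1, 1↦1, 2↦3, 3↦1, 4↦4]  zeros at y ∈ ∅
  x = 3: [0↦1, 1↦2, 2↦1, 3↦2, 4↦4]  zeros at y ∈ ∅
  x = 4: [0↦1, 1↦0, 2↦3, 3↦4, 4↦2]  zeros at y ∈ {1}
Collecting zeros: affine points = {(0, 0), (1, 2), (4, 1)}.
Total count |C(F_5)_aff| = 3.


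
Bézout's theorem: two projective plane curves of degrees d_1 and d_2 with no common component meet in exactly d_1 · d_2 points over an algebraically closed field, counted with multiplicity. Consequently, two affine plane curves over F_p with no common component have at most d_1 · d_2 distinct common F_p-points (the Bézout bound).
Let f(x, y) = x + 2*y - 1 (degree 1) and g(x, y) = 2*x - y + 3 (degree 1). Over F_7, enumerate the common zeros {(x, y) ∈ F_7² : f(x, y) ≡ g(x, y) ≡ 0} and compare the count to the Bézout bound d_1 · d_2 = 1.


Common zeros: {(6, 1)}; count = 1; Bézout bound = 1.

deg(f) = 1, deg(g) = 1, so Bézout bound = 1.
Scan x ∈ F_7. For each x, list the y ∈ F_7 with f(x, y) ≡ 0 and those with g(x, y) ≡ 0 (mod 7); the common zeros in that column are the intersection.
  x = 0: f ≡ 0 at y ∈ {4}; g ≡ 0 at y ∈ {3}; common: ∅.
  x = 1: f ≡ 0 at y ∈ {0}; g ≡ 0 at y ∈ {5}; common: ∅.
  x = 2: f ≡ 0 at y ∈ {3}; g ≡ 0 at y ∈ {0}; common: ∅.
  x = 3: f ≡ 0 at y ∈ {6}; g ≡ 0 at y ∈ {2}; common: ∅.
  x = 4: f ≡ 0 at y ∈ {2}; g ≡ 0 at y ∈ {4}; common: ∅.
  x = 5: f ≡ 0 at y ∈ {5}; g ≡ 0 at y ∈ {6}; common: ∅.
  x = 6: f ≡ 0 at y ∈ {1}; g ≡ 0 at y ∈ {1}; common: {1}.
Collecting: common zeros = {(6, 1)}, so the count is 1.
Comparison with the Bézout bound: 1 ≤ 1 = deg(f)·deg(g), as expected for curves with no common component (the bound is attained).


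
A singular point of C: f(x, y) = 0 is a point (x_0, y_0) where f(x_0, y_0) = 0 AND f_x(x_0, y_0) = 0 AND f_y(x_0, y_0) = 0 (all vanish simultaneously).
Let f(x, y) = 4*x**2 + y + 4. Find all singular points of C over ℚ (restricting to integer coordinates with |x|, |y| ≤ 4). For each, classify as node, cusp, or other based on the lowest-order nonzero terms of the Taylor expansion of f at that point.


No singular points in the scanned grid; C is smooth there.

Compute partial derivatives:
  f_x = 8*x.
  f_y = 1.
f_y = 1 is a nonzero constant, so f_y never vanishes: no point (x, y) can satisfy f = f_x = f_y = 0. In particular no (x, y) ∈ {−4, ..., 4}² is singular; the curve is smooth.


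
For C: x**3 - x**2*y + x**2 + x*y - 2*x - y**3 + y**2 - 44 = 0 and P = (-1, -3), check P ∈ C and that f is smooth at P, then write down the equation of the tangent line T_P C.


Tangent line at P: -10*x - 35*y - 115 = 0.

Step 1: f(-1, -3) = 0, so P lies on C.
Step 2: partial derivatives
  f_x(x, y) = 3*x**2 - 2*x*y + 2*x + y - 2, f_y(x, y) = -x**2 + x - 3*y**2 + 2*y.
  f_x(P) = -10, f_y(P) = -35 (gradient nonzero, so P is smooth).
Step 3: tangent line at P: -10·(x − -1) + -35·(y − -3) = 0.
Expanding: -10*x - 35*y - 115 = 0.


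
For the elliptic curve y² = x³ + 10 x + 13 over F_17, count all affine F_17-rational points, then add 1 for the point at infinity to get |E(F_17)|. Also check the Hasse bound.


Affine points = {(0, 8), (0, 9), (3, 6), (3, 11), (4, 7), (4, 10), (5, 1), (5, 16), (6, 0), (7, 1), (7, 16), (9, 4), (9, 13), (10, 5), (10, 12), (11, 3), (11, 14), (12, 5), (12, 12), (15, 6), (15, 11), (16, 6), (16, 11)}; affine count = 23; |E(F_17)| = 24.

Discriminant check: Δ ∝ 4a³ + 27b² = 4·10³ + 27·13² = 4·1000 + 27·169 ≡ 12 (mod 17). Nonzero ⇒ E is nonsingular.
For each x ∈ F_17, compute rhs = x³ + 10·x + 13 mod 17, then count y ∈ F_17 with y² ≡ rhs.
  x = 0: rhs = 13, matching y values: 8, 9 (2 points).
  x = 1: rhs = 7, matching y values: none (0 points).
  x = 2: rhs = 7, matching y values: none (0 points).
  x = 3: rhs = 2, matching y values: 6, 11 (2 points).
  x = 4: rhs = 15, matching y values: 7, 10 (2 points).
  x = 5: rhs = 1, matching y values: 1, 16 (2 points).
  x = 6: rhs = 0, matching y values: 0 (1 points).
  x = 7: rhs = 1, matching y values: 1, 16 (2 points).
  x = 8: rhs = 10, matching y values: none (0 points).
  x = 9: rhs = 16, matching y values: 4, 13 (2 points).
  x = 10: rhs = 8, matching y values: 5, 12 (2 points).
  x = 11: rhs = 9, matching y values: 3, 14 (2 points).
  x = 12: rhs = 8, matching y values: 5, 12 (2 points).
  x = 13: rhs = 11, matching y values: none (0 points).
  x = 14: rhs = 7, matching y values: none (0 points).
  x = 15: rhs = 2, matching y values: 6, 11 (2 points).
  x = 16: rhs = 2, matching y values: 6, 11 (2 points).
Total affine count: 23.
Full point count |E(F_17)| = 23 + 1 = 24.
Hasse bound: |24 − (17+1)| = |6| = 6 ≤ 2√17 ≈ 8.2462 ✓.


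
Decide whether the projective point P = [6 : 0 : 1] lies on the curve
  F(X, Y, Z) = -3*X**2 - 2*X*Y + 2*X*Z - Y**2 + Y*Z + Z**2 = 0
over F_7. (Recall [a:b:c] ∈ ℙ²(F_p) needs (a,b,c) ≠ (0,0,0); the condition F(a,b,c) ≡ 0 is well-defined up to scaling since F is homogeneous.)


F(6,0,1) ≡ 3 (mod 7); P is NOT on the curve.

Evaluate F(6, 0, 1) term-by-term (mod 7).
  -3*X**2 ↦ -3·36·1·1 = -108
  -2*X*Y ↦ -2·6·0·1 = 0
  2*X*Z ↦ 2·6·1·1 = 12
  -Y**2 ↦ -1·1·0·1 = 0
  Y*Z ↦ 1·1·0·1 = 0
  Z**2 ↦ 1·1·1·1 = 1
Sum: F(6, 0, 1) = (-108) + (0) + (12) + (0) + (0) + (1) = -95.
Reducing mod 7: -95 ≡ 3 (mod 7).
Since F(a, b, c) ≡ 3 ≠ 0 (mod 7), P does NOT lie on the curve.


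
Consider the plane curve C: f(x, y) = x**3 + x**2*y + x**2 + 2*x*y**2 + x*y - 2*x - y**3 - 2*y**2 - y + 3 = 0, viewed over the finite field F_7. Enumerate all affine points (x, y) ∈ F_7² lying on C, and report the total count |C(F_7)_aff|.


Affine F_7-points: {(1, 3), (2, 2), (3, 2), (3, 4), (3, 5), (4, 6), (6, 2)}; count = 7.

For each of the 49 pairs (x, y) ∈ F_7², evaluate f(x, y) mod 7. Record the zeros.
  x = 0: [0↦3, 1↦6, 2↦6, 3↦4, 4↦1, 5↦5, 6↦3]  zeros at y ∈ ∅
  x = 1: [0↦3, 1↦3, 2↦4, 3↦0, 4↦6, 5↦2, 6↦3]  zeros at y ∈ {3}
  x = 2: [0↦4, 1↦3, 2↦0, 3↦3, 4↦6, 5↦3, 6↦2]  zeros at y ∈ {2}
  x = 3: [0↦5, 1↦5, 2↦0, 3↦5, 4↦0, 5↦0, 6↦6]  zeros at y ∈ {2, 4, 5}
  x = 4: [0↦5, 1↦1, 2↦3, 3↦5, 4↦1, 5↦6, 6↦0]  zeros at y ∈ {6}
  x = 5: [0↦3, 1↦4, 2↦1, 3↦2, 4↦1, 5↦6, 6↦4]  zeros at y ∈ ∅
  x = 6: [0↦5, 1↦6, 2↦0, 3↦2, 4↦6, 5↦6, 6↦3]  zeros at y ∈ {2}
Collecting zeros: affine points = {(1, 3), (2, 2), (3, 2), (3, 4), (3, 5), (4, 6), (6, 2)}.
Total count |C(F_7)_aff| = 7.


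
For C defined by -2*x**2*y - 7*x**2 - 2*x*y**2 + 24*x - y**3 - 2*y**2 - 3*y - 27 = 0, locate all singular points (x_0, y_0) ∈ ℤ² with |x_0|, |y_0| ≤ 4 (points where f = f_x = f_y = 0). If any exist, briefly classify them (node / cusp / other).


Singular points: {(3, -3)}; classification: node.

Compute partial derivatives:
  f_x = -4*x*y - 14*x - 2*y**2 + 24.
  f_y = -2*x**2 - 4*x*y - 3*y**2 - 4*y - 3.
Scan x_0 ∈ {−4, ..., 4}. For each x_0, f_y(x_0, y) is a polynomial in y; find its integer roots y ∈ {−4, ..., 4}, then test f_x and f at those candidates.
  x = -4: f_y(-4, y) = -3*y**2 + 12*y - 35; no integer root y with |y| ≤ 4.
  x = -3: f_y(-3, y) = -3*y**2 + 8*y - 21; no integer root y with |y| ≤ 4.
  x = -2: f_y(-2, y) = -3*y**2 + 4*y - 11; no integer root y with |y| ≤ 4.
  x = -1: f_y(-1, y) = -3*y**2 - 5; no integer root y with |y| ≤ 4.
  x = 0: f_y(0, y) = -3*y**2 - 4*y - 3; no integer root y with |y| ≤ 4.
  x = 1: f_y(1, y) = -3*y**2 - 8*y - 5; vanishes at y ∈ {-1}. (1, -1): f_x = 12 ≠ 0.
  x = 2: f_y(2, y) = -3*y**2 - 12*y - 11; no integer root y with |y| ≤ 4.
  x = 3: f_y(3, y) = -3*y**2 - 16*y - 21; vanishes at y ∈ {-3}. (3, -3): f_x = 0, f = 0 — SINGULAR.
  x = 4: f_y(4, y) = -3*y**2 - 20*y - 35; no integer root y with |y| ≤ 4.
Only singular point on the grid: (3, -3).
Classify: substitute x = 3 + u, y = -3 + v and expand: f = -2*u**2*v - u**2 - 2*u*v**2 - v**3 + v**2.
No constant or linear terms (consistent with a singular point). Quadratic part: -u**2 + v**2. Cubic part: -2*u**2*v - 2*u*v**2 - v**3.
The quadratic part v**2 - u**2 = (v − u)(v + u) splits into two distinct linear factors, so there are two distinct tangent lines y − -3 = ±(x − 3) — this is a node (ordinary double point).
Classification: node.


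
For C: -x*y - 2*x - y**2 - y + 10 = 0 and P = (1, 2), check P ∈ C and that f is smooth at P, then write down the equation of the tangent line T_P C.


Tangent line at P: -4*x - 6*y + 16 = 0.

Step 1: f(1, 2) = 0, so P lies on C.
Step 2: partial derivatives
  f_x(x, y) = -y - 2, f_y(x, y) = -x - 2*y - 1.
  f_x(P) = -4, f_y(P) = -6 (gradient nonzero, so P is smooth).
Step 3: tangent line at P: -4·(x − 1) + -6·(y − 2) = 0.
Expanding: -4*x - 6*y + 16 = 0.


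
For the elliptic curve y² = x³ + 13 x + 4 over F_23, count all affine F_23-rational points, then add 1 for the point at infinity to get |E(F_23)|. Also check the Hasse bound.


Affine points = {(0, 2), (0, 21), (1, 8), (1, 15), (3, 1), (3, 22), (7, 1), (7, 22), (11, 11), (11, 12), (12, 5), (12, 18), (13, 1), (13, 22), (14, 3), (14, 20), (15, 3), (15, 20), (17, 3), (17, 20), (19, 7), (19, 16), (21, 4), (21, 19), (22, 6), (22, 17)}; affine count = 26; |E(F_23)| = 27.

Discriminant check: Δ ∝ 4a³ + 27b² = 4·13³ + 27·4² = 4·2197 + 27·16 ≡ 20 (mod 23). Nonzero ⇒ E is nonsingular.
For each x ∈ F_23, compute rhs = x³ + 13·x + 4 mod 23, then count y ∈ F_23 with y² ≡ rhs.
  x = 0: rhs = 4, matching y values: 2, 21 (2 points).
  x = 1: rhs = 18, matching y values: 8, 15 (2 points).
  x = 2: rhs = 15, matching y values: none (0 points).
  x = 3: rhs = 1, matching y values: 1, 22 (2 points).
  x = 4: rhs = 5, matching y values: none (0 points).
  x = 5: rhs = 10, matching y values: none (0 points).
  x = 6: rhs = 22, matching y values: none (0 points).
  x = 7: rhs = 1, matching y values: 1, 22 (2 points).
  x = 8: rhs = 22, matching y values: none (0 points).
  x = 9: rhs = 22, matching y values: none (0 points).
  x = 10: rhs = 7, matching y values: none (0 points).
  x = 11: rhs = 6, matching y values: 11, 12 (2 points).
  x = 12: rhs = 2, matching y values: 5, 18 (2 points).
  x = 13: rhs = 1, matching y values: 1, 22 (2 points).
  x = 14: rhs = 9, matching y values: 3, 20 (2 points).
  x = 15: rhs = 9, matching y values: 3, 20 (2 points).
  x = 16: rhs = 7, matching y values: none (0 points).
  x = 17: rhs = 9, matching y values: 3, 20 (2 points).
  x = 18: rhs = 21, matching y values: none (0 points).
  x = 19: rhs = 3, matching y values: 7, 16 (2 points).
  x = 20: rhs = 7, matching y values: none (0 points).
  x = 21: rhs = 16, matching y values: 4, 19 (2 points).
  x = 22: rhs = 13, matching y values: 6, 17 (2 points).
Total affine count: 26.
Full point count |E(F_23)| = 26 + 1 = 27.
Hasse bound: |27 − (23+1)| = |3| = 3 ≤ 2√23 ≈ 9.5917 ✓.


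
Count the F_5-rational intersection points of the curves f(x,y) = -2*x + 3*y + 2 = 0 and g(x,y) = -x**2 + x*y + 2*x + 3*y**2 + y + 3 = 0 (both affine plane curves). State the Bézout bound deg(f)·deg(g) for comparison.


Common zeros: ∅; count = 0; Bézout bound = 2.

deg(f) = 1, deg(g) = 2, so Bézout bound = 2.
Scan x ∈ F_5. For each x, list the y ∈ F_5 with f(x, y) ≡ 0 and those with g(x, y) ≡ 0 (mod 5); the common zeros in that column are the intersection.
  x = 0: f ≡ 0 at y ∈ {1}; g ≡ 0 at y ∈ {4}; common: ∅.
  x = 1: f ≡ 0 at y ∈ {0}; g ≡ 0 at y ∈ {2, 4}; common: ∅.
  x = 2: f ≡ 0 at y ∈ {4}; g ≡ 0 at y ∈ ∅; common: ∅.
  x = 3: f ≡ 0 at y ∈ {3}; g ≡ 0 at y ∈ {0, 2}; common: ∅.
  x = 4: f ≡ 0 at y ∈ {2}; g ≡ 0 at y ∈ {0}; common: ∅.
Collecting: common zeros = ∅, so the count is 0.
Comparison with the Bézout bound: 0 ≤ 2 = deg(f)·deg(g), as expected for curves with no common component (the affine F_5-count falls short of the bound because intersections may lie at infinity, over extension fields, or carry multiplicity).


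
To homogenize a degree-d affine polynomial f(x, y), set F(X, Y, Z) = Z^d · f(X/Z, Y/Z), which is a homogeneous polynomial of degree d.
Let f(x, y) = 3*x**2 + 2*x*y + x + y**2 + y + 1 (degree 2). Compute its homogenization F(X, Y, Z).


F(X, Y, Z) = 3*X**2 + 2*X*Y + X*Z + Y**2 + Y*Z + Z**2

deg(f) = 2.
Substitute x = X/Z, y = Y/Z into f, then multiply by Z^2.
  monomial 3·x^2·y^0 ↦ 3·X^2·Y^0·Z^0.
  monomial 2·x^1·y^1 ↦ 2·X^1·Y^1·Z^0.
  monomial 1·x^1·y^0 ↦ 1·X^1·Y^0·Z^1.
  monomial 1·x^0·y^2 ↦ 1·X^0·Y^2·Z^0.
  monomial 1·x^0·y^1 ↦ 1·X^0·Y^1·Z^1.
  monomial 1·x^0·y^0 ↦ 1·X^0·Y^0·Z^2.
Collecting: F(X, Y, Z) = 3*X**2 + 2*X*Y + X*Z + Y**2 + Y*Z + Z**2.


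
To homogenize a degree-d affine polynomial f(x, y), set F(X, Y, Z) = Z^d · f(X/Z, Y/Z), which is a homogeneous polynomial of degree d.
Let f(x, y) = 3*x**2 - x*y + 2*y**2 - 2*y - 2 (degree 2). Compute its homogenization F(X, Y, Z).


F(X, Y, Z) = 3*X**2 - X*Y + 2*Y**2 - 2*Y*Z - 2*Z**2

deg(f) = 2.
Substitute x = X/Z, y = Y/Z into f, then multiply by Z^2.
  monomial 3·x^2·y^0 ↦ 3·X^2·Y^0·Z^0.
  monomial -1·x^1·y^1 ↦ -1·X^1·Y^1·Z^0.
  monomial 2·x^0·y^2 ↦ 2·X^0·Y^2·Z^0.
  monomial -2·x^0·y^1 ↦ -2·X^0·Y^1·Z^1.
  monomial -2·x^0·y^0 ↦ -2·X^0·Y^0·Z^2.
Collecting: F(X, Y, Z) = 3*X**2 - X*Y + 2*Y**2 - 2*Y*Z - 2*Z**2.


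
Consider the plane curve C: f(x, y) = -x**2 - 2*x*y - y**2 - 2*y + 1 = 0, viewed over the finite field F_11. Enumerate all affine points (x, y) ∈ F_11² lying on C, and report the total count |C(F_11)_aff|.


Affine F_11-points: {(1, 0), (1, 7), (5, 4), (5, 6), (6, 9), (6, 10), (7, 7), (7, 10), (9, 4), (9, 9), (10, 0)}; count = 11.

For each of the 121 pairs (x, y) ∈ F_11², evaluate f(x, y) mod 11. Record the zeros.
  x = 0: [0↦1, 1↦9, 2↦4, 3↦8, 4↦10, 5↦10, 6↦8, 7↦4, 8↦9, 9↦1, 10↦2]  zeros at y ∈ ∅
  x = 1: [0↦0, 1↦6, 2↦10, 3↦1, 4↦1, 5↦10, 6↦6, 7↦0, 8↦3, 9↦4, 10↦3]  zeros at y ∈ {0, 7}
  x = 2: [0↦8, 1↦1, 2↦3, 3↦3, 4↦1, 5↦8, 6↦2, 7↦5, 8↦6, 9↦5, 10↦2]  zeros at y ∈ ∅
  x = 3: [0↦3, 1↦5, 2↦5, 3↦3, 4↦10, 5↦4, 6↦7, 7↦8, 8↦7, 9↦4, 10↦10]  zeros at y ∈ ∅
  x = 4: [0↦7, 1↦7, 2↦5, 3↦1, 4↦6, 5↦9, 6↦10, 7↦9, 8↦6, 9↦1, 10↦5]  zeros at y ∈ ∅
  x = 5: [0↦9, 1↦7, 2↦3, 3↦8, 4↦0, 5↦1, 6↦0, 7↦8, 8↦3, 9↦7, 10↦9]  zeros at y ∈ {4, 6}
  x = 6: [0↦9, 1↦5, 2↦10, 3↦2, 4↦3, 5↦2, 6↦10, 7↦5, 8↦9, 9↦0, 10↦0]  zeros at y ∈ {9, 10}
  x = 7: [0↦7, 1↦1, 2↦4, 3↦5, 4↦4, 5↦1, 6↦7, 7↦0, 8↦2, 9↦2, 10↦0]  zeros at y ∈ {7, 10}
  x = 8: [0↦3, 1↦6, 2↦7, 3↦6, 4↦3, 5↦9, 6↦2, 7↦4, 8↦4, 9↦2, 10↦9]  zeros at y ∈ ∅
  x = 9: [0↦8, 1↦9, 2↦8, 3↦5, 4↦0, 5↦4, 6↦6, 7↦6, 8↦4, 9↦0, 10↦5]  zeros at y ∈ {4, 9}
  x = 10: [0↦0, 1↦10, 2↦7, 3↦2, 4↦6, 5↦8, 6↦8, 7↦6, 8↦2, 9↦7, 10↦10]  zeros at y ∈ {0}
Collecting zeros: affine points = {(1, 0), (1, 7), (5, 4), (5, 6), (6, 9), (6, 10), (7, 7), (7, 10), (9, 4), (9, 9), (10, 0)}.
Total count |C(F_11)_aff| = 11.
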